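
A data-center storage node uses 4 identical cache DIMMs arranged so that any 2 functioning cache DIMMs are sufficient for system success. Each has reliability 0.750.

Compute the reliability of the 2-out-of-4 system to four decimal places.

R = Σ_{i=2}^{4} C(4,i) p^i (1−p)^{4−i} with p = 0.750
C(4,2)·0.750^2·0.250^2 = 0.210938
C(4,3)·0.750^3·0.250^1 = 0.421875
C(4,4)·0.750^4·0.250^0 = 0.316406
Sum = 0.9492

0.9492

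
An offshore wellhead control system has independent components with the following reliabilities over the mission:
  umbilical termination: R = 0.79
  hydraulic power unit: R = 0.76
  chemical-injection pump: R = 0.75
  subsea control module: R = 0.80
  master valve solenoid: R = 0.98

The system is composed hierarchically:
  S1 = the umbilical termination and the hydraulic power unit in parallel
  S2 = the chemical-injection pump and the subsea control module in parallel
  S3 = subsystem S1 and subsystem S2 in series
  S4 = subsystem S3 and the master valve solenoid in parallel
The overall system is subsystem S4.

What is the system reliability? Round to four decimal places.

0.9980

Parallel (umbilical termination and hydraulic power unit): 1 − (1 − 0.790000)(1 − 0.760000) = 0.949600
Parallel (chemical-injection pump and subsea control module): 1 − (1 − 0.750000)(1 − 0.800000) = 0.950000
Series ([0.949600] and [0.950000]): 0.949600 × 0.950000 = 0.902120
Parallel ([0.902120] and master valve solenoid): 1 − (1 − 0.902120)(1 − 0.980000) = 0.9980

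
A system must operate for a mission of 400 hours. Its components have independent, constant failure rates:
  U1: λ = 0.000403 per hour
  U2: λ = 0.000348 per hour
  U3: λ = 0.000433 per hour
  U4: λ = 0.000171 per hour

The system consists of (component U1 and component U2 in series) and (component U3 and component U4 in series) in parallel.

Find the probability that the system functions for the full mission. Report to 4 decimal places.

0.9443

R(U1) = exp(−0.000403 × 400) = 0.851122
R(U2) = exp(−0.000348 × 400) = 0.870054
R(U3) = exp(−0.000433 × 400) = 0.840969
R(U4) = exp(−0.000171 × 400) = 0.933887
Series (U1 and U2): 0.851122 × 0.870054 = 0.740522
Series (U3 and U4): 0.840969 × 0.933887 = 0.785370
Parallel ([0.740522] and [0.785370]): 1 − (1 − 0.740522)(1 − 0.785370) = 0.9443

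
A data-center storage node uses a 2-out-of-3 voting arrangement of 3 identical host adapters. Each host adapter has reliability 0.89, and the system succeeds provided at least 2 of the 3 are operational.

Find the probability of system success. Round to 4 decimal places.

0.9664

R = Σ_{i=2}^{3} C(3,i) p^i (1−p)^{3−i} with p = 0.89
C(3,2)·0.89^2·0.11^1 = 0.261393
C(3,3)·0.89^3·0.11^0 = 0.704969
Sum = 0.9664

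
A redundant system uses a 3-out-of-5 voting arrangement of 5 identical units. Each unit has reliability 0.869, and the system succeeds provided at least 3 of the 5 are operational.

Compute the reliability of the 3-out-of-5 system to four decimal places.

0.9817

R = Σ_{i=3}^{5} C(5,i) p^i (1−p)^{5−i} with p = 0.869
C(5,3)·0.869^3·0.131^2 = 0.112616
C(5,4)·0.869^4·0.131^1 = 0.373526
C(5,5)·0.869^5·0.131^0 = 0.495563
Sum = 0.9817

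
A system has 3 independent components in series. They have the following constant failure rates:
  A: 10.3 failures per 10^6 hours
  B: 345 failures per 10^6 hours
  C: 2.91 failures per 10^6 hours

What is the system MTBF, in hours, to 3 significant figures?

Series of exponential components: λ_sys = Σ λ_i
λ_sys = 0.0000103 + 0.000345 + 0.00000291 = 3.5821e-04 /h
MTBF = 1 / λ_sys = 2790 h

2790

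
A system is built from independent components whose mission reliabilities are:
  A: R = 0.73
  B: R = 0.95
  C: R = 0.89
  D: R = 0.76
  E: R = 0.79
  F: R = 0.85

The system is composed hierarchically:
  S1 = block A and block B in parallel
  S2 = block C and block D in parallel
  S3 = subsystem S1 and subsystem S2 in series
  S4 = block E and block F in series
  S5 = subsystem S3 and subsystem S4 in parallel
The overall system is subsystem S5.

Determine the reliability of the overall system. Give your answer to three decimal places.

0.987

Parallel (A and B): 1 − (1 − 0.73000)(1 − 0.95000) = 0.98650
Parallel (C and D): 1 − (1 − 0.89000)(1 − 0.76000) = 0.97360
Series ([0.98650] and [0.97360]): 0.98650 × 0.97360 = 0.96046
Series (E and F): 0.79000 × 0.85000 = 0.67150
Parallel ([0.96046] and [0.67150]): 1 − (1 − 0.96046)(1 − 0.67150) = 0.987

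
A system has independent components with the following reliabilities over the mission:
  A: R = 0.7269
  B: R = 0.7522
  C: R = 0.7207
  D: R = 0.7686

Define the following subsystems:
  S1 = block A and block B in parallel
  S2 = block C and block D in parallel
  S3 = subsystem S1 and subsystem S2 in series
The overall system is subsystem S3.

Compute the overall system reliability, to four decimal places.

Parallel (A and B): 1 − (1 − 0.726900)(1 − 0.752200) = 0.932326
Parallel (C and D): 1 − (1 − 0.720700)(1 − 0.768600) = 0.935370
Series ([0.932326] and [0.935370]): 0.932326 × 0.935370 = 0.8721

0.8721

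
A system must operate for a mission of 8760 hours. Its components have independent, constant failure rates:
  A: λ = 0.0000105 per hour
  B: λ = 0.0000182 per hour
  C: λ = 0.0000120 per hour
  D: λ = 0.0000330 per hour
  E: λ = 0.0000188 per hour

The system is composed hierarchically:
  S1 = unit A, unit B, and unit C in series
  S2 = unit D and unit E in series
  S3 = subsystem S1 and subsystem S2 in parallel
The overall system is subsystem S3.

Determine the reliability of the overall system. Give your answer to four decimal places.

0.8906

R(A) = exp(−0.0000105 × 8760) = 0.912123
R(B) = exp(−0.0000182 × 8760) = 0.852628
R(C) = exp(−0.0000120 × 8760) = 0.900216
R(D) = exp(−0.0000330 × 8760) = 0.748952
R(E) = exp(−0.0000188 × 8760) = 0.848158
Series (A, B, and C): 0.912123 × 0.852628 × 0.900216 = 0.700099
Series (D and E): 0.748952 × 0.848158 = 0.635230
Parallel ([0.700099] and [0.635230]): 1 − (1 − 0.700099)(1 − 0.635230) = 0.8906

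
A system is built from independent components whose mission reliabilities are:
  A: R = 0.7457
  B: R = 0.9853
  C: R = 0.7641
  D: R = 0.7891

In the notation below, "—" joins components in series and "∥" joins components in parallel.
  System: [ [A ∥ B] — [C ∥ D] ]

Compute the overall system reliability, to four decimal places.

Parallel (A and B): 1 − (1 − 0.745700)(1 − 0.985300) = 0.996262
Parallel (C and D): 1 − (1 − 0.764100)(1 − 0.789100) = 0.950249
Series ([0.996262] and [0.950249]): 0.996262 × 0.950249 = 0.9467

0.9467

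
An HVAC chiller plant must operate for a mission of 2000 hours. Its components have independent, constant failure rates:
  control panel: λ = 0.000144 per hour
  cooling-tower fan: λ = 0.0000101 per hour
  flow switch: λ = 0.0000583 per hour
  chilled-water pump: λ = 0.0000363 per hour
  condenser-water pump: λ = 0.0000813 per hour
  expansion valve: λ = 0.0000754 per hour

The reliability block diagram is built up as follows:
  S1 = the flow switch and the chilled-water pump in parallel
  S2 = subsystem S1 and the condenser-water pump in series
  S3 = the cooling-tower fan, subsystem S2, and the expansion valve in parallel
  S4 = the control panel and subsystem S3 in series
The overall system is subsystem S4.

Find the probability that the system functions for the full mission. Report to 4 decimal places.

R(control panel) = exp(−0.000144 × 2000) = 0.749762
R(cooling-tower fan) = exp(−0.0000101 × 2000) = 0.980003
R(flow switch) = exp(−0.0000583 × 2000) = 0.889941
R(chilled-water pump) = exp(−0.0000363 × 2000) = 0.929973
R(condenser-water pump) = exp(−0.0000813 × 2000) = 0.849931
R(expansion valve) = exp(−0.0000754 × 2000) = 0.860020
Parallel (flow switch and chilled-water pump): 1 − (1 − 0.889941)(1 − 0.929973) = 0.992293
Series ([0.992293] and condenser-water pump): 0.992293 × 0.849931 = 0.843381
Parallel (cooling-tower fan, [0.843381], and expansion valve): 1 − (1 − 0.980003)(1 − 0.843381)(1 − 0.860020) = 0.999562
Series (control panel and [0.999562]): 0.749762 × 0.999562 = 0.7494

0.7494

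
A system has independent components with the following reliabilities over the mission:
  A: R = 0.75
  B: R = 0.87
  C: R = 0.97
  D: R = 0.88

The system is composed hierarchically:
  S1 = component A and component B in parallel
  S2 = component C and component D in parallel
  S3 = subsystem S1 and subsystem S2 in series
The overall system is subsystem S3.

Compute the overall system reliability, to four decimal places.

Parallel (A and B): 1 − (1 − 0.750000)(1 − 0.870000) = 0.967500
Parallel (C and D): 1 − (1 − 0.970000)(1 − 0.880000) = 0.996400
Series ([0.967500] and [0.996400]): 0.967500 × 0.996400 = 0.9640

0.9640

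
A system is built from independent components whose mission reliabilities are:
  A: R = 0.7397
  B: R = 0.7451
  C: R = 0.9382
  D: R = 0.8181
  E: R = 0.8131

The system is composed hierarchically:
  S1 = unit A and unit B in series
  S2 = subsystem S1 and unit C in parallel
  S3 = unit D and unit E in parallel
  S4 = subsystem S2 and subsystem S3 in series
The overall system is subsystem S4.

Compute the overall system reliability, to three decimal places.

Series (A and B): 0.73970 × 0.74510 = 0.55115
Parallel ([0.55115] and C): 1 − (1 − 0.55115)(1 − 0.93820) = 0.97226
Parallel (D and E): 1 − (1 − 0.81810)(1 − 0.81310) = 0.96600
Series ([0.97226] and [0.96600]): 0.97226 × 0.96600 = 0.939

0.939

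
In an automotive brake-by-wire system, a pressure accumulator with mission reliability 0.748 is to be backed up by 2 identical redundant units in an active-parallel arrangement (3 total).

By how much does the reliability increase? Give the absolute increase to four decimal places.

R_before = 0.748
R_after = 1 − (1 − 0.748)^3 = 0.9840
ΔR = 0.9840 − 0.748 = 0.2360

0.2360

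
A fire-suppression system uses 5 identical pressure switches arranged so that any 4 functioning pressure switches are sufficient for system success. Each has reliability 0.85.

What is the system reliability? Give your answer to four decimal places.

0.8352

R = Σ_{i=4}^{5} C(5,i) p^i (1−p)^{5−i} with p = 0.85
C(5,4)·0.85^4·0.15^1 = 0.391505
C(5,5)·0.85^5·0.15^0 = 0.443705
Sum = 0.8352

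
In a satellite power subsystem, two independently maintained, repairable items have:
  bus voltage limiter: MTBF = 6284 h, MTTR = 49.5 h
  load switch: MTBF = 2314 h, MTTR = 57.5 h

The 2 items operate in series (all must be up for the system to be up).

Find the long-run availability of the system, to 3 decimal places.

A(bus voltage limiter) = MTBF/(MTBF+MTTR) = 6284/(6284+49.5) = 0.992184
A(load switch) = MTBF/(MTBF+MTTR) = 2314/(2314+57.5) = 0.975754
Series availability: 0.992184 × 0.975754 = 0.968

0.968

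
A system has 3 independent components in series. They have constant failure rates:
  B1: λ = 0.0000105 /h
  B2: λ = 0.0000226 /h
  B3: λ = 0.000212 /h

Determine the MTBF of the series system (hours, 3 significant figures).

4080

Series of exponential components: λ_sys = Σ λ_i
λ_sys = 0.0000105 + 0.0000226 + 0.000212 = 2.4510e-04 /h
MTBF = 1 / λ_sys = 4080 h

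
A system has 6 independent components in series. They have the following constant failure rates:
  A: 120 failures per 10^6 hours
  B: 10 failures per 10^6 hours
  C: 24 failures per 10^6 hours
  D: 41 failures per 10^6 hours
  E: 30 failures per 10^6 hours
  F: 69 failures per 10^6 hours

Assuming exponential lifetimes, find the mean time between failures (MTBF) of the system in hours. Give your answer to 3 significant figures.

3400

Series of exponential components: λ_sys = Σ λ_i
λ_sys = 0.00012 + 0.000010 + 0.000024 + 0.000041 + 0.000030 + 0.000069 = 2.9400e-04 /h
MTBF = 1 / λ_sys = 3400 h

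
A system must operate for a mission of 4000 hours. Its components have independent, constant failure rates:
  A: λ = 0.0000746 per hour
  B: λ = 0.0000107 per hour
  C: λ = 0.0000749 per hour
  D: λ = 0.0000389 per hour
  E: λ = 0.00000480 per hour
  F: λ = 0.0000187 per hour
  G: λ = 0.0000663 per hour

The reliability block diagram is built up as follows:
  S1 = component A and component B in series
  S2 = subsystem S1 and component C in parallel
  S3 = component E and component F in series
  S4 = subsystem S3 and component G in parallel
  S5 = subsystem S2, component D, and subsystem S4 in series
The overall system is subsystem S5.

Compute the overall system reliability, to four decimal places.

0.7753

R(A) = exp(−0.0000746 × 4000) = 0.742004
R(B) = exp(−0.0000107 × 4000) = 0.958103
R(C) = exp(−0.0000749 × 4000) = 0.741115
R(D) = exp(−0.0000389 × 4000) = 0.855901
R(E) = exp(−0.00000480 × 4000) = 0.980983
R(F) = exp(−0.0000187 × 4000) = 0.927929
R(G) = exp(−0.0000663 × 4000) = 0.767053
Series (A and B): 0.742004 × 0.958103 = 0.710916
Parallel ([0.710916] and C): 1 − (1 − 0.710916)(1 − 0.741115) = 0.925160
Series (E and F): 0.980983 × 0.927929 = 0.910283
Parallel ([0.910283] and G): 1 − (1 − 0.910283)(1 − 0.767053) = 0.979101
Series ([0.925160], D, and [0.979101]): 0.925160 × 0.855901 × 0.979101 = 0.7753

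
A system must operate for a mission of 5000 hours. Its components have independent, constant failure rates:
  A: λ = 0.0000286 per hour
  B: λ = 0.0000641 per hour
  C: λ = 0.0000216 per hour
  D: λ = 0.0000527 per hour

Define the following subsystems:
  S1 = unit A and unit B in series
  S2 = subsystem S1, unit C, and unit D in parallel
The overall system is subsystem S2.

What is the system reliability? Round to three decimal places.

0.991

R(A) = exp(−0.0000286 × 5000) = 0.86675
R(B) = exp(−0.0000641 × 5000) = 0.72579
R(C) = exp(−0.0000216 × 5000) = 0.89763
R(D) = exp(−0.0000527 × 5000) = 0.76836
Series (A and B): 0.86675 × 0.72579 = 0.62908
Parallel ([0.62908], C, and D): 1 − (1 − 0.62908)(1 − 0.89763)(1 − 0.76836) = 0.991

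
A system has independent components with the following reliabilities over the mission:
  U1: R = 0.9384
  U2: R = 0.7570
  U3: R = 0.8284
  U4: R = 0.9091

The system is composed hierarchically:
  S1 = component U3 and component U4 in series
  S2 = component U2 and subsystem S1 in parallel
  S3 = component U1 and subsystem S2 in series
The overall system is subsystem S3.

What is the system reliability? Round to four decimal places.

0.8821

Series (U3 and U4): 0.828400 × 0.909100 = 0.753098
Parallel (U2 and [0.753098]): 1 − (1 − 0.757000)(1 − 0.753098) = 0.940003
Series (U1 and [0.940003]): 0.938400 × 0.940003 = 0.8821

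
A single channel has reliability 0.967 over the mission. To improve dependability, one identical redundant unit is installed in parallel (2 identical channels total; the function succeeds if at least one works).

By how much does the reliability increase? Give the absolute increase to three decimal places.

R_before = 0.967
R_after = 1 − (1 − 0.967)^2 = 0.999
ΔR = 0.999 − 0.967 = 0.032

0.032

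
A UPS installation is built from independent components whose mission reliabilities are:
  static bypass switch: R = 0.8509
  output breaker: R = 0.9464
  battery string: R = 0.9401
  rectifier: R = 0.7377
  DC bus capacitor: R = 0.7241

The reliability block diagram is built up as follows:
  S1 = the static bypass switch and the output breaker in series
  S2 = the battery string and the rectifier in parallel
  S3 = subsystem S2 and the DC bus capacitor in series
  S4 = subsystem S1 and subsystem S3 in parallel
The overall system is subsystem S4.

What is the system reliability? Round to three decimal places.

0.944

Series (static bypass switch and output breaker): 0.85090 × 0.94640 = 0.80529
Parallel (battery string and rectifier): 1 − (1 − 0.94010)(1 − 0.73770) = 0.98429
Series ([0.98429] and DC bus capacitor): 0.98429 × 0.72410 = 0.71272
Parallel ([0.80529] and [0.71272]): 1 − (1 − 0.80529)(1 − 0.71272) = 0.944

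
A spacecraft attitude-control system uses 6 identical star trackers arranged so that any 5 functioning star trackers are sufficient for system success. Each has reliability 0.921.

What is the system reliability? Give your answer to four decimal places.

R = Σ_{i=5}^{6} C(6,i) p^i (1−p)^{6−i} with p = 0.921
C(6,5)·0.921^5·0.079^1 = 0.314106
C(6,6)·0.921^6·0.079^0 = 0.610320
Sum = 0.9244

0.9244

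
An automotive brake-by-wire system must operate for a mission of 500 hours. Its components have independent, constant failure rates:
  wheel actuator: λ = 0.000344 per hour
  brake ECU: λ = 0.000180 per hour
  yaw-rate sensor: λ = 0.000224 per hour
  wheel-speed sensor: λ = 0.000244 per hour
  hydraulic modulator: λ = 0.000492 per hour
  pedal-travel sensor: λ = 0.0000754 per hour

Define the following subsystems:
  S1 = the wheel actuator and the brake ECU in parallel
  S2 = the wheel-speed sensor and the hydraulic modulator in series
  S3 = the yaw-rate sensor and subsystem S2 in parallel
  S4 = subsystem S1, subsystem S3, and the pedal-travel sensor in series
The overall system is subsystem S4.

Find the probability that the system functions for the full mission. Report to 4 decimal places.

0.9189

R(wheel actuator) = exp(−0.000344 × 500) = 0.841979
R(brake ECU) = exp(−0.000180 × 500) = 0.913931
R(yaw-rate sensor) = exp(−0.000224 × 500) = 0.894044
R(wheel-speed sensor) = exp(−0.000244 × 500) = 0.885148
R(hydraulic modulator) = exp(−0.000492 × 500) = 0.781922
R(pedal-travel sensor) = exp(−0.0000754 × 500) = 0.963002
Parallel (wheel actuator and brake ECU): 1 − (1 − 0.841979)(1 − 0.913931) = 0.986399
Series (wheel-speed sensor and hydraulic modulator): 0.885148 × 0.781922 = 0.692117
Parallel (yaw-rate sensor and [0.692117]): 1 − (1 − 0.894044)(1 − 0.692117) = 0.967378
Series ([0.986399], [0.967378], and pedal-travel sensor): 0.986399 × 0.967378 × 0.963002 = 0.9189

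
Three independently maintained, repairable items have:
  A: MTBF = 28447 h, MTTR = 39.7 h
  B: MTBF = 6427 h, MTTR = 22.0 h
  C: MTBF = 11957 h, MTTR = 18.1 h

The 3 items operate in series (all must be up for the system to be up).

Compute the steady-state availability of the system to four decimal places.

A(A) = MTBF/(MTBF+MTTR) = 28447/(28447+39.7) = 0.998606
A(B) = MTBF/(MTBF+MTTR) = 6427/(6427+22.0) = 0.996589
A(C) = MTBF/(MTBF+MTTR) = 11957/(11957+18.1) = 0.998489
Series availability: 0.998606 × 0.996589 × 0.998489 = 0.9937

0.9937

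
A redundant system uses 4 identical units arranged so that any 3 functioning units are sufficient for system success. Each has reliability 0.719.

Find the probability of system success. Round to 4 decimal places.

0.6850

R = Σ_{i=3}^{4} C(4,i) p^i (1−p)^{4−i} with p = 0.719
C(4,3)·0.719^3·0.281^1 = 0.417785
C(4,4)·0.719^4·0.281^0 = 0.267249
Sum = 0.6850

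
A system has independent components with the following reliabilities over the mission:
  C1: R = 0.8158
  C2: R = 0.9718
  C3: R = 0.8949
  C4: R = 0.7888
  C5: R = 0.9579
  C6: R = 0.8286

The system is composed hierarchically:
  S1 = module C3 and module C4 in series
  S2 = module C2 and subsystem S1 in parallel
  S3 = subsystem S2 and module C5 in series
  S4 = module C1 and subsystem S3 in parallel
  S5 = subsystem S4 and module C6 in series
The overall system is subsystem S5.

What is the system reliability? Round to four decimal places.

Series (C3 and C4): 0.894900 × 0.788800 = 0.705897
Parallel (C2 and [0.705897]): 1 − (1 − 0.971800)(1 − 0.705897) = 0.991706
Series ([0.991706] and C5): 0.991706 × 0.957900 = 0.949955
Parallel (C1 and [0.949955]): 1 − (1 − 0.815800)(1 − 0.949955) = 0.990782
Series ([0.990782] and C6): 0.990782 × 0.828600 = 0.8210

0.8210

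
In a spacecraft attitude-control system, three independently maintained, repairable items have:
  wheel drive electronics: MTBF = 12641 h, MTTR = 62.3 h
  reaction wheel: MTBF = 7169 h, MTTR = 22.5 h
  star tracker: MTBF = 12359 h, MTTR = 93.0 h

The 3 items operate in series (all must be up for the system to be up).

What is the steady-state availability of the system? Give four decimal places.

0.9846

A(wheel drive electronics) = MTBF/(MTBF+MTTR) = 12641/(12641+62.3) = 0.995096
A(reaction wheel) = MTBF/(MTBF+MTTR) = 7169/(7169+22.5) = 0.996871
A(star tracker) = MTBF/(MTBF+MTTR) = 12359/(12359+93.0) = 0.992531
Series availability: 0.995096 × 0.996871 × 0.992531 = 0.9846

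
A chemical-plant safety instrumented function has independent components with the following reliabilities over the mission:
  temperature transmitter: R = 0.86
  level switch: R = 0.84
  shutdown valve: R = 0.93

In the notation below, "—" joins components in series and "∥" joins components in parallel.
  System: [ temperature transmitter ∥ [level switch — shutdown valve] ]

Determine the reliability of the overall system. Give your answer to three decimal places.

Series (level switch and shutdown valve): 0.84000 × 0.93000 = 0.78120
Parallel (temperature transmitter and [0.78120]): 1 − (1 − 0.86000)(1 − 0.78120) = 0.969

0.969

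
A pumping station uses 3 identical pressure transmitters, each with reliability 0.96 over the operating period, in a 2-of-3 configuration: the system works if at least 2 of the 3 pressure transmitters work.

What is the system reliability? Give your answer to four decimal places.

R = Σ_{i=2}^{3} C(3,i) p^i (1−p)^{3−i} with p = 0.96
C(3,2)·0.96^2·0.04^1 = 0.110592
C(3,3)·0.96^3·0.04^0 = 0.884736
Sum = 0.9953

0.9953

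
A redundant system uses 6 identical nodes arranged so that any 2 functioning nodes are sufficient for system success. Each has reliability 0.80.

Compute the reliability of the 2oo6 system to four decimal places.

R = Σ_{i=2}^{6} C(6,i) p^i (1−p)^{6−i} with p = 0.80
C(6,2)·0.80^2·0.20^4 = 0.015360
C(6,3)·0.80^3·0.20^3 = 0.081920
C(6,4)·0.80^4·0.20^2 = 0.245760
C(6,5)·0.80^5·0.20^1 = 0.393216
C(6,6)·0.80^6·0.20^0 = 0.262144
Sum = 0.9984

0.9984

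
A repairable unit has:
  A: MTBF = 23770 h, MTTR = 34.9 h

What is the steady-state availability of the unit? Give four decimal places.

0.9985

A(A) = MTBF/(MTBF+MTTR) = 23770/(23770+34.9) = 0.9985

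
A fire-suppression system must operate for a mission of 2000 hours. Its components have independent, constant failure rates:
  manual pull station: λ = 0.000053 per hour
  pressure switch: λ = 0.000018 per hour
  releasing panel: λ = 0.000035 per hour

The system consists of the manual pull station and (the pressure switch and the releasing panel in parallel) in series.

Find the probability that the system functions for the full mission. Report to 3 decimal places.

R(manual pull station) = exp(−0.000053 × 2000) = 0.89942
R(pressure switch) = exp(−0.000018 × 2000) = 0.96464
R(releasing panel) = exp(−0.000035 × 2000) = 0.93239
Parallel (pressure switch and releasing panel): 1 − (1 − 0.96464)(1 − 0.93239) = 0.99761
Series (manual pull station and [0.99761]): 0.89942 × 0.99761 = 0.897

0.897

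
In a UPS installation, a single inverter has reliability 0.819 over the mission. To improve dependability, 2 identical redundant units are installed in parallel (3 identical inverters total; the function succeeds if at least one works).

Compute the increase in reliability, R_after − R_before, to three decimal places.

R_before = 0.819
R_after = 1 − (1 − 0.819)^3 = 0.994
ΔR = 0.994 − 0.819 = 0.175

0.175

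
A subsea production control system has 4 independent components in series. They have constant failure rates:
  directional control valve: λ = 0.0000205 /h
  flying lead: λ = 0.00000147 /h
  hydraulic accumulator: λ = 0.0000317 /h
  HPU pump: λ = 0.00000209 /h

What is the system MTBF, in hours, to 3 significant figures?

17900

Series of exponential components: λ_sys = Σ λ_i
λ_sys = 0.0000205 + 0.00000147 + 0.0000317 + 0.00000209 = 5.5760e-05 /h
MTBF = 1 / λ_sys = 17900 h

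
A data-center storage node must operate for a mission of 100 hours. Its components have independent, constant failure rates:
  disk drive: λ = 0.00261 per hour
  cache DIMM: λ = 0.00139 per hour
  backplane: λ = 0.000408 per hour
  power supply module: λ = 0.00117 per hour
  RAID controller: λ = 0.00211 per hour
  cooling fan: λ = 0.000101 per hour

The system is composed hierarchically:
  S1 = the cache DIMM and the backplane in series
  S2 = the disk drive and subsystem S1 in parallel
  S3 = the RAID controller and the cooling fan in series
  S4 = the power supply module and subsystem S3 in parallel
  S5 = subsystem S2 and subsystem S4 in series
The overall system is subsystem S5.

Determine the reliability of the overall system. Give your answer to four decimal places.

R(disk drive) = exp(−0.00261 × 100) = 0.770281
R(cache DIMM) = exp(−0.00139 × 100) = 0.870228
R(backplane) = exp(−0.000408 × 100) = 0.960021
R(power supply module) = exp(−0.00117 × 100) = 0.889585
R(RAID controller) = exp(−0.00211 × 100) = 0.809774
R(cooling fan) = exp(−0.000101 × 100) = 0.989951
Series (cache DIMM and backplane): 0.870228 × 0.960021 = 0.835437
Parallel (disk drive and [0.835437]): 1 − (1 − 0.770281)(1 − 0.835437) = 0.962197
Series (RAID controller and cooling fan): 0.809774 × 0.989951 = 0.801637
Parallel (power supply module and [0.801637]): 1 − (1 − 0.889585)(1 − 0.801637) = 0.978098
Series ([0.962197] and [0.978098]): 0.962197 × 0.978098 = 0.9411

0.9411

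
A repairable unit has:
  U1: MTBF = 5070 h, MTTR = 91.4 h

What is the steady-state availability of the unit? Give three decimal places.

A(U1) = MTBF/(MTBF+MTTR) = 5070/(5070+91.4) = 0.982

0.982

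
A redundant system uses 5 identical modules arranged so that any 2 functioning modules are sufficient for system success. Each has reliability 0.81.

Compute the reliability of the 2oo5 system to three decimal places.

0.994

R = Σ_{i=2}^{5} C(5,i) p^i (1−p)^{5−i} with p = 0.81
C(5,2)·0.81^2·0.19^3 = 0.04500
C(5,3)·0.81^3·0.19^2 = 0.19185
C(5,4)·0.81^4·0.19^1 = 0.40894
C(5,5)·0.81^5·0.19^0 = 0.34868
Sum = 0.994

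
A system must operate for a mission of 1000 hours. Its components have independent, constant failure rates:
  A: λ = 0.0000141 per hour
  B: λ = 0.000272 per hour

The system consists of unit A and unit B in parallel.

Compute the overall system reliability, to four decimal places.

0.9967

R(A) = exp(−0.0000141 × 1000) = 0.985999
R(B) = exp(−0.000272 × 1000) = 0.761854
Parallel (A and B): 1 − (1 − 0.985999)(1 − 0.761854) = 0.9967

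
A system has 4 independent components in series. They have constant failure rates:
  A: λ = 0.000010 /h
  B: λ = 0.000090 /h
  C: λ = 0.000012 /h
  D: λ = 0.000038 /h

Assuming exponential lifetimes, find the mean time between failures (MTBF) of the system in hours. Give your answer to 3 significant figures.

6670

Series of exponential components: λ_sys = Σ λ_i
λ_sys = 0.000010 + 0.000090 + 0.000012 + 0.000038 = 1.5000e-04 /h
MTBF = 1 / λ_sys = 6670 h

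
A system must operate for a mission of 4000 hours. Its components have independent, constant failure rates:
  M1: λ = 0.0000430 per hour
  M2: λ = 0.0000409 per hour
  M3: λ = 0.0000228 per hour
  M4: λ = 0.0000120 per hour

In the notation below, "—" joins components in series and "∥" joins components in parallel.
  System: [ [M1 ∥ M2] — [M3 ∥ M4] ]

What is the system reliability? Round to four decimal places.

0.9722

R(M1) = exp(−0.0000430 × 4000) = 0.841979
R(M2) = exp(−0.0000409 × 4000) = 0.849082
R(M3) = exp(−0.0000228 × 4000) = 0.912835
R(M4) = exp(−0.0000120 × 4000) = 0.953134
Parallel (M1 and M2): 1 − (1 − 0.841979)(1 − 0.849082) = 0.976152
Parallel (M3 and M4): 1 − (1 − 0.912835)(1 − 0.953134) = 0.995915
Series ([0.976152] and [0.995915]): 0.976152 × 0.995915 = 0.9722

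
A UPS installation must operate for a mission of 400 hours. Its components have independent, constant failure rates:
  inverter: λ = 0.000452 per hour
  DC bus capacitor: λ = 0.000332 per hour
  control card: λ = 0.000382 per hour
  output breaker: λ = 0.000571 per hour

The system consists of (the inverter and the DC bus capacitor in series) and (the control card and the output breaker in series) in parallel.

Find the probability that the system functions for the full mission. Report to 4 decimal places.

0.9147

R(inverter) = exp(−0.000452 × 400) = 0.834602
R(DC bus capacitor) = exp(−0.000332 × 400) = 0.875640
R(control card) = exp(−0.000382 × 400) = 0.858301
R(output breaker) = exp(−0.000571 × 400) = 0.795806
Series (inverter and DC bus capacitor): 0.834602 × 0.875640 = 0.730811
Series (control card and output breaker): 0.858301 × 0.795806 = 0.683041
Parallel ([0.730811] and [0.683041]): 1 − (1 − 0.730811)(1 − 0.683041) = 0.9147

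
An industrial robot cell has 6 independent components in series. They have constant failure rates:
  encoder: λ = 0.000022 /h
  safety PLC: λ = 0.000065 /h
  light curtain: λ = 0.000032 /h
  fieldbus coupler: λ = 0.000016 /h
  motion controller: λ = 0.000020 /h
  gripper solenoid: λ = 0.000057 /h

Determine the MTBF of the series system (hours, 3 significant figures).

4720

Series of exponential components: λ_sys = Σ λ_i
λ_sys = 0.000022 + 0.000065 + 0.000032 + 0.000016 + 0.000020 + 0.000057 = 2.1200e-04 /h
MTBF = 1 / λ_sys = 4720 h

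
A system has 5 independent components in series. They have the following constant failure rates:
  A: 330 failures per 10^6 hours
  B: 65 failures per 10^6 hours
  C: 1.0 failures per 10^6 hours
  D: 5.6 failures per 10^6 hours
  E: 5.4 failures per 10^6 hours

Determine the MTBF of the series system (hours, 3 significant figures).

2460

Series of exponential components: λ_sys = Σ λ_i
λ_sys = 0.00033 + 0.000065 + 0.0000010 + 0.0000056 + 0.0000054 = 4.0700e-04 /h
MTBF = 1 / λ_sys = 2460 h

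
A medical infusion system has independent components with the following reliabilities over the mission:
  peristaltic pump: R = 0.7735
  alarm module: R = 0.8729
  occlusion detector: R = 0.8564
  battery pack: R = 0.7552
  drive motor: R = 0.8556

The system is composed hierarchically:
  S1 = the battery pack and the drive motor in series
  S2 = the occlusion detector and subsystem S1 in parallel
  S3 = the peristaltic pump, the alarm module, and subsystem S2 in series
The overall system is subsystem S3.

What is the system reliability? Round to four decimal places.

0.6409

Series (battery pack and drive motor): 0.755200 × 0.855600 = 0.646149
Parallel (occlusion detector and [0.646149]): 1 − (1 − 0.856400)(1 − 0.646149) = 0.949187
Series (peristaltic pump, alarm module, and [0.949187]): 0.773500 × 0.872900 × 0.949187 = 0.6409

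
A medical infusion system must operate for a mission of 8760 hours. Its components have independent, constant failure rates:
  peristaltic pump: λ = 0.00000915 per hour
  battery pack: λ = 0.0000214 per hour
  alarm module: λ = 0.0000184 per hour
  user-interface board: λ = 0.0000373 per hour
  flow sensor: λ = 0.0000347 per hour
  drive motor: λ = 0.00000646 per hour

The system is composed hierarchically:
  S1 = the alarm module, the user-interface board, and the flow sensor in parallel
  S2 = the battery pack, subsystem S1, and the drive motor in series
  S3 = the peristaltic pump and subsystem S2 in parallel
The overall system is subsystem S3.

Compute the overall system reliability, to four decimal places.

0.9827

R(peristaltic pump) = exp(−0.00000915 × 8760) = 0.922974
R(battery pack) = exp(−0.0000214 × 8760) = 0.829059
R(alarm module) = exp(−0.0000184 × 8760) = 0.851135
R(user-interface board) = exp(−0.0000373 × 8760) = 0.721265
R(flow sensor) = exp(−0.0000347 × 8760) = 0.737882
R(drive motor) = exp(−0.00000646 × 8760) = 0.944982
Parallel (alarm module, user-interface board, and flow sensor): 1 − (1 − 0.851135)(1 − 0.721265)(1 − 0.737882) = 0.989124
Series (battery pack, [0.989124], and drive motor): 0.829059 × 0.989124 × 0.944982 = 0.774925
Parallel (peristaltic pump and [0.774925]): 1 − (1 − 0.922974)(1 − 0.774925) = 0.9827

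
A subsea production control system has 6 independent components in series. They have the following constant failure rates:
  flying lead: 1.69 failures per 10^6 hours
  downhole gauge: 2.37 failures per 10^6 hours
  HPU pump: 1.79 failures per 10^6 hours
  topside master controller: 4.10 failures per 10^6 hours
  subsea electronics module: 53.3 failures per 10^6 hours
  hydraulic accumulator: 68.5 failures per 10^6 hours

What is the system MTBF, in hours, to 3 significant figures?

Series of exponential components: λ_sys = Σ λ_i
λ_sys = 0.00000169 + 0.00000237 + 0.00000179 + 0.00000410 + 0.0000533 + 0.0000685 = 1.3175e-04 /h
MTBF = 1 / λ_sys = 7590 h

7590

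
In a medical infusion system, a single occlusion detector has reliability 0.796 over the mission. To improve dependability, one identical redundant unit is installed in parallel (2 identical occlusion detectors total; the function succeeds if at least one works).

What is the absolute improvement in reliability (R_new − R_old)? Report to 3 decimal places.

R_before = 0.796
R_after = 1 − (1 − 0.796)^2 = 0.958
ΔR = 0.958 − 0.796 = 0.162

0.162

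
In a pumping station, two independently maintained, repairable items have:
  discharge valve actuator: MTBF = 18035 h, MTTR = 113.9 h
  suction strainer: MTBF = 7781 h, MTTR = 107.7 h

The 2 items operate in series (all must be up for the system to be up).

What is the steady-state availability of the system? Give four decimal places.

A(discharge valve actuator) = MTBF/(MTBF+MTTR) = 18035/(18035+113.9) = 0.993724
A(suction strainer) = MTBF/(MTBF+MTTR) = 7781/(7781+107.7) = 0.986348
Series availability: 0.993724 × 0.986348 = 0.9802

0.9802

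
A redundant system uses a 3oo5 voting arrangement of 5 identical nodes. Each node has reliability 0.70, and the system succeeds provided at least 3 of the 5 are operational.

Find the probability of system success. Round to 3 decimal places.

0.837

R = Σ_{i=3}^{5} C(5,i) p^i (1−p)^{5−i} with p = 0.70
C(5,3)·0.70^3·0.30^2 = 0.30870
C(5,4)·0.70^4·0.30^1 = 0.36015
C(5,5)·0.70^5·0.30^0 = 0.16807
Sum = 0.837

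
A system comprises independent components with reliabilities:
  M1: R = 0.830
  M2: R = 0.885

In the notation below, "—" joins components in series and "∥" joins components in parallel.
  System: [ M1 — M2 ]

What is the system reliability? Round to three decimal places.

0.735

Series (M1 and M2): 0.83000 × 0.88500 = 0.735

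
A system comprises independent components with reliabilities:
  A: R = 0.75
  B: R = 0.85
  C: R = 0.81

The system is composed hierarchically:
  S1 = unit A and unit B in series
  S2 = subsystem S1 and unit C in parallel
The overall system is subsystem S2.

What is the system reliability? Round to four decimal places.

0.9311

Series (A and B): 0.750000 × 0.850000 = 0.637500
Parallel ([0.637500] and C): 1 − (1 − 0.637500)(1 − 0.810000) = 0.9311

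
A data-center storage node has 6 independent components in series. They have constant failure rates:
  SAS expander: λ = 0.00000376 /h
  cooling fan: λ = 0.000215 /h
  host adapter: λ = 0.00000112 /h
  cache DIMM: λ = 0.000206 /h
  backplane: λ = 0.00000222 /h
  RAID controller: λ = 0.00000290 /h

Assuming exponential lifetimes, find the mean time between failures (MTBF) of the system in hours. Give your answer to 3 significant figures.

2320

Series of exponential components: λ_sys = Σ λ_i
λ_sys = 0.00000376 + 0.000215 + 0.00000112 + 0.000206 + 0.00000222 + 0.00000290 = 4.3100e-04 /h
MTBF = 1 / λ_sys = 2320 h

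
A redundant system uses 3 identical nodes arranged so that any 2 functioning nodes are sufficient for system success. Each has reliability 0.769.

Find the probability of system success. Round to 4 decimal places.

0.8646

R = Σ_{i=2}^{3} C(3,i) p^i (1−p)^{3−i} with p = 0.769
C(3,2)·0.769^2·0.231^1 = 0.409813
C(3,3)·0.769^3·0.231^0 = 0.454757
Sum = 0.8646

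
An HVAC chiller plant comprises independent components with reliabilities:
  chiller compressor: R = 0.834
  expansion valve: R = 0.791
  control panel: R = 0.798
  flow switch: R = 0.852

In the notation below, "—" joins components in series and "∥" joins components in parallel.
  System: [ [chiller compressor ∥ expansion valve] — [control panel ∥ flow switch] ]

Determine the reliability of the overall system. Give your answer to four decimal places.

Parallel (chiller compressor and expansion valve): 1 − (1 − 0.834000)(1 − 0.791000) = 0.965306
Parallel (control panel and flow switch): 1 − (1 − 0.798000)(1 − 0.852000) = 0.970104
Series ([0.965306] and [0.970104]): 0.965306 × 0.970104 = 0.9364

0.9364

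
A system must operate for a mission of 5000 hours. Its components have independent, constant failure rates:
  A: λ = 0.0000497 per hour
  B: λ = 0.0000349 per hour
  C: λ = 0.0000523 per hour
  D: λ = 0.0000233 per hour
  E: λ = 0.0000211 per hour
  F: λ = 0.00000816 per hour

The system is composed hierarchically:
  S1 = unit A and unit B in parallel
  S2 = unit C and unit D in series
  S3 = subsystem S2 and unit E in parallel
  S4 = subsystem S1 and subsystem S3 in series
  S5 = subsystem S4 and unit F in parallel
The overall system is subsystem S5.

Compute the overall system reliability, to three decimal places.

R(A) = exp(−0.0000497 × 5000) = 0.77997
R(B) = exp(−0.0000349 × 5000) = 0.83988
R(C) = exp(−0.0000523 × 5000) = 0.76990
R(D) = exp(−0.0000233 × 5000) = 0.89003
R(E) = exp(−0.0000211 × 5000) = 0.89987
R(F) = exp(−0.00000816 × 5000) = 0.96002
Parallel (A and B): 1 − (1 − 0.77997)(1 − 0.83988) = 0.96477
Series (C and D): 0.76990 × 0.89003 = 0.68523
Parallel ([0.68523] and E): 1 − (1 − 0.68523)(1 − 0.89987) = 0.96848
Series ([0.96477] and [0.96848]): 0.96477 × 0.96848 = 0.93436
Parallel ([0.93436] and F): 1 − (1 − 0.93436)(1 − 0.96002) = 0.997

0.997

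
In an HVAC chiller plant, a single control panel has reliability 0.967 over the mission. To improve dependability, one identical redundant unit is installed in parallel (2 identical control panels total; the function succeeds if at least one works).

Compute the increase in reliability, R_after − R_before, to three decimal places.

0.032

R_before = 0.967
R_after = 1 − (1 − 0.967)^2 = 0.999
ΔR = 0.999 − 0.967 = 0.032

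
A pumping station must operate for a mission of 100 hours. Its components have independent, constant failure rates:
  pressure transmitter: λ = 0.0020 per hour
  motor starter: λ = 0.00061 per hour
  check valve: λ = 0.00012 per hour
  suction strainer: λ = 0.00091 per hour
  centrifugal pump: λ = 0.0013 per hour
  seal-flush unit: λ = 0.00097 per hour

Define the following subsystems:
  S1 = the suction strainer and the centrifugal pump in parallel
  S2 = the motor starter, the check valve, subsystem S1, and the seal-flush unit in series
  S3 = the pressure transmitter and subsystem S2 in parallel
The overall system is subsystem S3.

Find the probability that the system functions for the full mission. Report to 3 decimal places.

0.970

R(pressure transmitter) = exp(−0.0020 × 100) = 0.81873
R(motor starter) = exp(−0.00061 × 100) = 0.94082
R(check valve) = exp(−0.00012 × 100) = 0.98807
R(suction strainer) = exp(−0.00091 × 100) = 0.91302
R(centrifugal pump) = exp(−0.0013 × 100) = 0.87810
R(seal-flush unit) = exp(−0.00097 × 100) = 0.90756
Parallel (suction strainer and centrifugal pump): 1 − (1 − 0.91302)(1 − 0.87810) = 0.98940
Series (motor starter, check valve, [0.98940], and seal-flush unit): 0.94082 × 0.98807 × 0.98940 × 0.90756 = 0.83472
Parallel (pressure transmitter and [0.83472]): 1 − (1 − 0.81873)(1 − 0.83472) = 0.970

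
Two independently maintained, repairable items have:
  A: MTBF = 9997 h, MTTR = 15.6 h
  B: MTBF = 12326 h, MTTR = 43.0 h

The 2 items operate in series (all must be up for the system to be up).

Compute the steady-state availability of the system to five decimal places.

A(A) = MTBF/(MTBF+MTTR) = 9997/(9997+15.6) = 0.998442
A(B) = MTBF/(MTBF+MTTR) = 12326/(12326+43.0) = 0.996524
Series availability: 0.998442 × 0.996524 = 0.99497

0.99497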